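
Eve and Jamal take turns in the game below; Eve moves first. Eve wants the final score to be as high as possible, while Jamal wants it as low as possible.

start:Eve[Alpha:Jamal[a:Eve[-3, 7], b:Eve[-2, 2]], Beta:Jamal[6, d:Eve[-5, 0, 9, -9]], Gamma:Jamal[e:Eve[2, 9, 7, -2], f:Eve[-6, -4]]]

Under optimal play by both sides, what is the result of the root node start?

6

a (Eve): max(-3, 7) = 7
b (Eve): max(-2, 2) = 2
Alpha (Jamal): min(7, 2) = 2
d (Eve): max(-5, 0, 9, -9) = 9
Beta (Jamal): min(6, 9) = 6
e (Eve): max(2, 9, 7, -2) = 9
f (Eve): max(-6, -4) = -4
Gamma (Jamal): min(9, -4) = -4
start (Eve): max(2, 6, -4) = 6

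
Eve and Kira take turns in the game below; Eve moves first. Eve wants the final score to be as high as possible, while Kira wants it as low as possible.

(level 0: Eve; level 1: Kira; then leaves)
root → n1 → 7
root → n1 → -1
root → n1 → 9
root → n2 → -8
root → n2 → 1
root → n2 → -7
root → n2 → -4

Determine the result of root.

-1

n1 (Kira): min(7, -1, 9) = -1
n2 (Kira): min(-8, 1, -7, -4) = -8
root (Eve): max(-1, -8) = -1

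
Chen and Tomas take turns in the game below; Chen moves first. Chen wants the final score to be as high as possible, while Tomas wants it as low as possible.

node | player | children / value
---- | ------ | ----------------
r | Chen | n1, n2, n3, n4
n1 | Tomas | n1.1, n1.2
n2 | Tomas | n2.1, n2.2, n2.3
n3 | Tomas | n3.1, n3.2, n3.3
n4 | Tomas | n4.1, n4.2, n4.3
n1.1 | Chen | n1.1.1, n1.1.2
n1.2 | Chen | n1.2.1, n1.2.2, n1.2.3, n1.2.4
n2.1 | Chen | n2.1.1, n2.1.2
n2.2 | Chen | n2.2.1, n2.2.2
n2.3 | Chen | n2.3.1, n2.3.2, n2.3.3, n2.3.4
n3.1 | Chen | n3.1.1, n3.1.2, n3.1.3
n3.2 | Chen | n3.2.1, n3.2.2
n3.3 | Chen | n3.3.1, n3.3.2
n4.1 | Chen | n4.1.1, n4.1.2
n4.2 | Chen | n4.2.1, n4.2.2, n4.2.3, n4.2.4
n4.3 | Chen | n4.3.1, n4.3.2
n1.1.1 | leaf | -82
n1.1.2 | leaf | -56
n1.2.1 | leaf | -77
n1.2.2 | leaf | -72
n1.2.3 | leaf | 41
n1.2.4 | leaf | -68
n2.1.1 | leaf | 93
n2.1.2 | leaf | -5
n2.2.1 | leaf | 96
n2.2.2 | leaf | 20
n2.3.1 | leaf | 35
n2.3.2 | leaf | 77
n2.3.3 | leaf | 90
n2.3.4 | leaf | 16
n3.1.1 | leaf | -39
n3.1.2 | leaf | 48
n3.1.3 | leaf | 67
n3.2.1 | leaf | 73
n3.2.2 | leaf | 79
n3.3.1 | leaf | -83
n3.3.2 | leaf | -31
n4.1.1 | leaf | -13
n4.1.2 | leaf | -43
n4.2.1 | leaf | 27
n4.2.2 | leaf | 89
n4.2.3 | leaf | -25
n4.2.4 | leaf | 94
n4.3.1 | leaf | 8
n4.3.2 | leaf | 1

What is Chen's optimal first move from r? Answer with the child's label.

n2

n1.1 (Chen): max(-82, -56) = -56
n1.2 (Chen): max(-77, -72, 41, -68) = 41
n1 (Tomas): min(-56, 41) = -56
n2.1 (Chen): max(93, -5) = 93
n2.2 (Chen): max(96, 20) = 96
n2.3 (Chen): max(35, 77, 90, 16) = 90
n2 (Tomas): min(93, 96, 90) = 90
n3.1 (Chen): max(-39, 48, 67) = 67
n3.2 (Chen): max(73, 79) = 79
n3.3 (Chen): max(-83, -31) = -31
n3 (Tomas): min(67, 79, -31) = -31
n4.1 (Chen): max(-13, -43) = -13
n4.2 (Chen): max(27, 89, -25, 94) = 94
n4.3 (Chen): max(8, 1) = 8
n4 (Tomas): min(-13, 94, 8) = -13
r (Chen): max(-56, 90, -31, -13) = 90
Chen at r wants the highest of {n1=-56, n2=90, n3=-31, n4=-13}, so chooses n2.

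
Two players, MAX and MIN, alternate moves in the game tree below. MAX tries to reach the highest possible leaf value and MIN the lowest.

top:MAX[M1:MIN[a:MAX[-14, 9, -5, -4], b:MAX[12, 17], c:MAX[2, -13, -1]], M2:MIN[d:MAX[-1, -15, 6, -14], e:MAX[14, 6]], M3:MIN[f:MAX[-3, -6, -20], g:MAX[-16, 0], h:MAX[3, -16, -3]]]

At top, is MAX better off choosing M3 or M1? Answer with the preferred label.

M1

f (MAX): max(-3, -6, -20) = -3
g (MAX): max(-16, 0) = 0
h (MAX): max(3, -16, -3) = 3
M3 (MIN): min(-3, 0, 3) = -3
a (MAX): max(-14, 9, -5, -4) = 9
b (MAX): max(12, 17) = 17
c (MAX): max(2, -13, -1) = 2
M1 (MIN): min(9, 17, 2) = 2
MAX prefers the higher value; M3=-3, M1=2. M1 is better since 2 > -3.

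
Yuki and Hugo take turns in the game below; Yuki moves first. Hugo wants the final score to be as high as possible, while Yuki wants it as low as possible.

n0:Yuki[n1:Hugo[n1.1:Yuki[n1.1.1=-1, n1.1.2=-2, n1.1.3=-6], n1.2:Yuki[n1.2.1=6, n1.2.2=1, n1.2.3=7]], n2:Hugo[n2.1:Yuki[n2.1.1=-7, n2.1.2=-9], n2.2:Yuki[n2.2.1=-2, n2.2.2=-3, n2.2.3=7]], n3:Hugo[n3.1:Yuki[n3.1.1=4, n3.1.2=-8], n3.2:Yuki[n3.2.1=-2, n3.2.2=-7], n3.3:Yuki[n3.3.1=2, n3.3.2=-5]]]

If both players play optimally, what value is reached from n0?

-5

n1.1 (Yuki): min(-1, -2, -6) = -6
n1.2 (Yuki): min(6, 1, 7) = 1
n1 (Hugo): max(-6, 1) = 1
n2.1 (Yuki): min(-7, -9) = -9
n2.2 (Yuki): min(-2, -3, 7) = -3
n2 (Hugo): max(-9, -3) = -3
n3.1 (Yuki): min(4, -8) = -8
n3.2 (Yuki): min(-2, -7) = -7
n3.3 (Yuki): min(2, -5) = -5
n3 (Hugo): max(-8, -7, -5) = -5
n0 (Yuki): min(1, -3, -5) = -5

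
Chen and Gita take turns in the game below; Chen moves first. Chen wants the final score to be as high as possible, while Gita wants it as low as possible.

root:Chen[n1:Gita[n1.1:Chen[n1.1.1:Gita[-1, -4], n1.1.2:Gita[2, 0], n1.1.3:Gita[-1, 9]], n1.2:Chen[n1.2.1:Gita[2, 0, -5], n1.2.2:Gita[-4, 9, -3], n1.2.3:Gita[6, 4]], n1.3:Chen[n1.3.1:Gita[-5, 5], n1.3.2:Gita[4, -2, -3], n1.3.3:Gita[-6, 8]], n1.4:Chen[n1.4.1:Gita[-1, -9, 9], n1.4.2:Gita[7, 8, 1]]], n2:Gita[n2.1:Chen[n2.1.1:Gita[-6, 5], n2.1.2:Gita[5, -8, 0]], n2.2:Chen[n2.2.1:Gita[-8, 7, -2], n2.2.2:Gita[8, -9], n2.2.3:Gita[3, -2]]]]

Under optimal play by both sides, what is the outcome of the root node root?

-3

n1.1.1 (Gita): min(-1, -4) = -4
n1.1.2 (Gita): min(2, 0) = 0
n1.1.3 (Gita): min(-1, 9) = -1
n1.1 (Chen): max(-4, 0, -1) = 0
n1.2.1 (Gita): min(2, 0, -5) = -5
n1.2.2 (Gita): min(-4, 9, -3) = -4
n1.2.3 (Gita): min(6, 4) = 4
n1.2 (Chen): max(-5, -4, 4) = 4
n1.3.1 (Gita): min(-5, 5) = -5
n1.3.2 (Gita): min(4, -2, -3) = -3
n1.3.3 (Gita): min(-6, 8) = -6
n1.3 (Chen): max(-5, -3, -6) = -3
n1.4.1 (Gita): min(-1, -9, 9) = -9
n1.4.2 (Gita): min(7, 8, 1) = 1
n1.4 (Chen): max(-9, 1) = 1
n1 (Gita): min(0, 4, -3, 1) = -3
n2.1.1 (Gita): min(-6, 5) = -6
n2.1.2 (Gita): min(5, -8, 0) = -8
n2.1 (Chen): max(-6, -8) = -6
n2.2.1 (Gita): min(-8, 7, -2) = -8
n2.2.2 (Gita): min(8, -9) = -9
n2.2.3 (Gita): min(3, -2) = -2
n2.2 (Chen): max(-8, -9, -2) = -2
n2 (Gita): min(-6, -2) = -6
root (Chen): max(-3, -6) = -3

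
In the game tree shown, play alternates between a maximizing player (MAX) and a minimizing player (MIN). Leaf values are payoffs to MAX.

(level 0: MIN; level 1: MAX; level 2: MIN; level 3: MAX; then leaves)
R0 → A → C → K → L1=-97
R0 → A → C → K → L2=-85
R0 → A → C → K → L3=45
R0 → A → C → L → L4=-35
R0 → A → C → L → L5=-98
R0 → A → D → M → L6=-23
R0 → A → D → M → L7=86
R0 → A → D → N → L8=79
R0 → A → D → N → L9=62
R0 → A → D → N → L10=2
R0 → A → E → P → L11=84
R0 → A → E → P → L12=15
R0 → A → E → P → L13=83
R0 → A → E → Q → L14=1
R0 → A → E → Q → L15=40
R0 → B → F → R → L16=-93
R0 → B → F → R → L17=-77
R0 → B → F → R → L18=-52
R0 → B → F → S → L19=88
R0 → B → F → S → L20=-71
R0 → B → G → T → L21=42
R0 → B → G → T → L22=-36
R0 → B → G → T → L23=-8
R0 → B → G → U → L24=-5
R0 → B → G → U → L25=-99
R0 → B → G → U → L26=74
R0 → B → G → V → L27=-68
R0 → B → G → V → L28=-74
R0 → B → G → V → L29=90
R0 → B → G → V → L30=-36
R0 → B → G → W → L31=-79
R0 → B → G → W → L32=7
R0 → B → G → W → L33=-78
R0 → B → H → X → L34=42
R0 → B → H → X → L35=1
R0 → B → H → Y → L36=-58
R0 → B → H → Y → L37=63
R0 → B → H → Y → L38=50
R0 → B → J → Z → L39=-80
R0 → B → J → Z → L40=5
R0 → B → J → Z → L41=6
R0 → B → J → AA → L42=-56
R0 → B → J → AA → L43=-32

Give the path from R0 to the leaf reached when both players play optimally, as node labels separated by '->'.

R0 -> B -> H -> X -> L34

K (MAX): max(-97, -85, 45) = 45
L (MAX): max(-35, -98) = -35
C (MIN): min(45, -35) = -35
M (MAX): max(-23, 86) = 86
N (MAX): max(79, 62, 2) = 79
D (MIN): min(86, 79) = 79
P (MAX): max(84, 15, 83) = 84
Q (MAX): max(1, 40) = 40
E (MIN): min(84, 40) = 40
A (MAX): max(-35, 79, 40) = 79
R (MAX): max(-93, -77, -52) = -52
S (MAX): max(88, -71) = 88
F (MIN): min(-52, 88) = -52
T (MAX): max(42, -36, -8) = 42
U (MAX): max(-5, -99, 74) = 74
V (MAX): max(-68, -74, 90, -36) = 90
W (MAX): max(-79, 7, -78) = 7
G (MIN): min(42, 74, 90, 7) = 7
X (MAX): max(42, 1) = 42
Y (MAX): max(-58, 63, 50) = 63
H (MIN): min(42, 63) = 42
Z (MAX): max(-80, 5, 6) = 6
AA (MAX): max(-56, -32) = -32
J (MIN): min(6, -32) = -32
B (MAX): max(-52, 7, 42, -32) = 42
R0 (MIN): min(79, 42) = 42
At R0, MIN picks B (lowest: 42).
At B, MAX picks H (highest: 42).
At H, MIN picks X (lowest: 42).
At X, MAX picks L34 (highest: 42).
Terminal value 42.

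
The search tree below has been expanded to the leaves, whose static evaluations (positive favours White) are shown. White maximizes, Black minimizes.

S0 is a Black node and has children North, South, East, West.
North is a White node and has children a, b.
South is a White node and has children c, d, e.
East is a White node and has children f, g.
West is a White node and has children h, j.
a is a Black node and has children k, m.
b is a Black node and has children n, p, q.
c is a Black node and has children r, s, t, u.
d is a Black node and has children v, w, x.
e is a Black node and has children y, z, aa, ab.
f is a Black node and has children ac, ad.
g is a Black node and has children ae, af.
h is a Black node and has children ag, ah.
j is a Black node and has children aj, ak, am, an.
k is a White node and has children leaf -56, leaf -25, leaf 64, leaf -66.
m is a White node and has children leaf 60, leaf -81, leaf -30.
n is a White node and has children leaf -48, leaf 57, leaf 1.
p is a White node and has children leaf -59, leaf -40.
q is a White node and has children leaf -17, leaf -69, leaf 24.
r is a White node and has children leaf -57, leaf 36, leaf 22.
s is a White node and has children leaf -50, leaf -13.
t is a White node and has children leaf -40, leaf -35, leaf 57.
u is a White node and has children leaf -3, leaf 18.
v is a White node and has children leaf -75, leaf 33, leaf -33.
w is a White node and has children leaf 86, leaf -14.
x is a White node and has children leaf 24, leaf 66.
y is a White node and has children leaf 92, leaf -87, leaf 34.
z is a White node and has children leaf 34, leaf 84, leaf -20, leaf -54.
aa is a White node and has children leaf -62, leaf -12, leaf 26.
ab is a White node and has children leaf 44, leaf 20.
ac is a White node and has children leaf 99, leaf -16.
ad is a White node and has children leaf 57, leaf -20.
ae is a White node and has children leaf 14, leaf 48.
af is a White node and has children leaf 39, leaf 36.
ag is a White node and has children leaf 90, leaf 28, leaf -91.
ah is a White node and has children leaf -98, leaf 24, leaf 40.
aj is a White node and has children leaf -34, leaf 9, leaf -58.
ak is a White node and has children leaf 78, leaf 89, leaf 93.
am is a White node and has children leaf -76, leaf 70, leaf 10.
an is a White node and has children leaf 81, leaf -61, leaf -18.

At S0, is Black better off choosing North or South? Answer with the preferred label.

k (White): max(-56, -25, 64, -66) = 64
m (White): max(60, -81, -30) = 60
a (Black): min(64, 60) = 60
n (White): max(-48, 57, 1) = 57
p (White): max(-59, -40) = -40
q (White): max(-17, -69, 24) = 24
b (Black): min(57, -40, 24) = -40
North (White): max(60, -40) = 60
r (White): max(-57, 36, 22) = 36
s (White): max(-50, -13) = -13
t (White): max(-40, -35, 57) = 57
u (White): max(-3, 18) = 18
c (Black): min(36, -13, 57, 18) = -13
v (White): max(-75, 33, -33) = 33
w (White): max(86, -14) = 86
x (White): max(24, 66) = 66
d (Black): min(33, 86, 66) = 33
y (White): max(92, -87, 34) = 92
z (White): max(34, 84, -20, -54) = 84
aa (White): max(-62, -12, 26) = 26
ab (White): max(44, 20) = 44
e (Black): min(92, 84, 26, 44) = 26
South (White): max(-13, 33, 26) = 33
Black prefers the lower value; North=60, South=33. South is better since 33 < 60.

South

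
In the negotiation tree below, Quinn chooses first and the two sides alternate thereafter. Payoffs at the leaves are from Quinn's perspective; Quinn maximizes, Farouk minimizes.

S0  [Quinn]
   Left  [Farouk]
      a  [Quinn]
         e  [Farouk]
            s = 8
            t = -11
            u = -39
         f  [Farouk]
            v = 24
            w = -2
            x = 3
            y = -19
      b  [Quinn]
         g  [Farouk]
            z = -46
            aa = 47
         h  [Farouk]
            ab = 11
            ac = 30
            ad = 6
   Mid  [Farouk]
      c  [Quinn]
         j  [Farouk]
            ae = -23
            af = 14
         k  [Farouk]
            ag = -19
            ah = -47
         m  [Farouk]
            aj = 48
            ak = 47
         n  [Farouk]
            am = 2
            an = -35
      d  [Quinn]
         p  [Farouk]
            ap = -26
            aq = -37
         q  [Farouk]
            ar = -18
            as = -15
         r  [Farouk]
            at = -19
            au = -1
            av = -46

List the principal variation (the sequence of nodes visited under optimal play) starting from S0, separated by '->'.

S0 -> Mid -> d -> q -> ar

e (Farouk): min(8, -11, -39) = -39
f (Farouk): min(24, -2, 3, -19) = -19
a (Quinn): max(-39, -19) = -19
g (Farouk): min(-46, 47) = -46
h (Farouk): min(11, 30, 6) = 6
b (Quinn): max(-46, 6) = 6
Left (Farouk): min(-19, 6) = -19
j (Farouk): min(-23, 14) = -23
k (Farouk): min(-19, -47) = -47
m (Farouk): min(48, 47) = 47
n (Farouk): min(2, -35) = -35
c (Quinn): max(-23, -47, 47, -35) = 47
p (Farouk): min(-26, -37) = -37
q (Farouk): min(-18, -15) = -18
r (Farouk): min(-19, -1, -46) = -46
d (Quinn): max(-37, -18, -46) = -18
Mid (Farouk): min(47, -18) = -18
S0 (Quinn): max(-19, -18) = -18
At S0, Quinn picks Mid (highest: -18).
At Mid, Farouk picks d (lowest: -18).
At d, Quinn picks q (highest: -18).
At q, Farouk picks ar (lowest: -18).
Terminal value -18.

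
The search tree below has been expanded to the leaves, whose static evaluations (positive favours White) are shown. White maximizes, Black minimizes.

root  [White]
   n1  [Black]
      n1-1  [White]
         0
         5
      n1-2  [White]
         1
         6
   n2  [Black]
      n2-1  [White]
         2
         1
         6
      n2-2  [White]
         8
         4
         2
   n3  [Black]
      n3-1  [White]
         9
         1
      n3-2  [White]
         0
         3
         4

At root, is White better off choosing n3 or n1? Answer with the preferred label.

n1

n3-1 (White): max(9, 1) = 9
n3-2 (White): max(0, 3, 4) = 4
n3 (Black): min(9, 4) = 4
n1-1 (White): max(0, 5) = 5
n1-2 (White): max(1, 6) = 6
n1 (Black): min(5, 6) = 5
White prefers the higher value; n3=4, n1=5. n1 is better since 5 > 4.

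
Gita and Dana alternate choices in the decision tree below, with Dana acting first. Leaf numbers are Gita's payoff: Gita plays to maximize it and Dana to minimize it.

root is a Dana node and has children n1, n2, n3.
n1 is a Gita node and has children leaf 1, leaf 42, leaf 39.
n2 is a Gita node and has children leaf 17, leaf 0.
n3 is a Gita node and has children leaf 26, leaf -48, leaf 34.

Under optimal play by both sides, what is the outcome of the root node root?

17

n1 (Gita): max(1, 42, 39) = 42
n2 (Gita): max(17, 0) = 17
n3 (Gita): max(26, -48, 34) = 34
root (Dana): min(42, 17, 34) = 17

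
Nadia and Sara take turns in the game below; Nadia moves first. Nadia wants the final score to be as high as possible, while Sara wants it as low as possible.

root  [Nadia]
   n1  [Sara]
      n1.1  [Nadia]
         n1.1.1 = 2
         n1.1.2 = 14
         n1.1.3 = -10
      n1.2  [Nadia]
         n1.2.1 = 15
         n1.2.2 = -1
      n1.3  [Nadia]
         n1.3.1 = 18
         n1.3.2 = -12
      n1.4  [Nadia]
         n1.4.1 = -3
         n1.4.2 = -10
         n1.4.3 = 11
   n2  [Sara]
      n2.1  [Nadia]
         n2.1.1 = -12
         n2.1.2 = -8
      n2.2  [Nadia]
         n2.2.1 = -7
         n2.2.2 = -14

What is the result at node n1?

n1.1 (Nadia): max(2, 14, -10) = 14
n1.2 (Nadia): max(15, -1) = 15
n1.3 (Nadia): max(18, -12) = 18
n1.4 (Nadia): max(-3, -10, 11) = 11
n1 (Sara): min(14, 15, 18, 11) = 11

11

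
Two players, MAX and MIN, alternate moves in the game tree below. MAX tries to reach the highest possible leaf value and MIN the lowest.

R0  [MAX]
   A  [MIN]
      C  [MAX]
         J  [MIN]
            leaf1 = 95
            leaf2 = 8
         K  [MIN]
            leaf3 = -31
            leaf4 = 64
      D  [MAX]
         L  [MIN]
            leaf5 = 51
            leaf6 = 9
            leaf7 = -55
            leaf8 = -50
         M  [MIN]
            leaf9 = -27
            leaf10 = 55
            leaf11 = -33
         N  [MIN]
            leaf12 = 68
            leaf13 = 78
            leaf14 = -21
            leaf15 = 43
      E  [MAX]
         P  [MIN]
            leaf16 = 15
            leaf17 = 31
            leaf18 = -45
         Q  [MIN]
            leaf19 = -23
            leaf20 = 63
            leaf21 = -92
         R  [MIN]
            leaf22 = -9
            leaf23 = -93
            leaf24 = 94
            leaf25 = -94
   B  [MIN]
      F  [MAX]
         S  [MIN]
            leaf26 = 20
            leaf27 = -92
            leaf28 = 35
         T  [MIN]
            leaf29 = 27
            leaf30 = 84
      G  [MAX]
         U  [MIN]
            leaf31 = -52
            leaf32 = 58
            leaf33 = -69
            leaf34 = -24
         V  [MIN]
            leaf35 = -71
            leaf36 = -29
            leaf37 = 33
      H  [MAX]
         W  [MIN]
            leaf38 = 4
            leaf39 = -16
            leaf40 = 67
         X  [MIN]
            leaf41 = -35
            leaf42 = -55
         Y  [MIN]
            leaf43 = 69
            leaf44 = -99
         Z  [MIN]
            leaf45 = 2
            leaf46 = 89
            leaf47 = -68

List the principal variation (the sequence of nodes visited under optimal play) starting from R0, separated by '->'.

R0 -> A -> E -> P -> leaf18

J (MIN): min(95, 8) = 8
K (MIN): min(-31, 64) = -31
C (MAX): max(8, -31) = 8
L (MIN): min(51, 9, -55, -50) = -55
M (MIN): min(-27, 55, -33) = -33
N (MIN): min(68, 78, -21, 43) = -21
D (MAX): max(-55, -33, -21) = -21
P (MIN): min(15, 31, -45) = -45
Q (MIN): min(-23, 63, -92) = -92
R (MIN): min(-9, -93, 94, -94) = -94
E (MAX): max(-45, -92, -94) = -45
A (MIN): min(8, -21, -45) = -45
S (MIN): min(20, -92, 35) = -92
T (MIN): min(27, 84) = 27
F (MAX): max(-92, 27) = 27
U (MIN): min(-52, 58, -69, -24) = -69
V (MIN): min(-71, -29, 33) = -71
G (MAX): max(-69, -71) = -69
W (MIN): min(4, -16, 67) = -16
X (MIN): min(-35, -55) = -55
Y (MIN): min(69, -99) = -99
Z (MIN): min(2, 89, -68) = -68
H (MAX): max(-16, -55, -99, -68) = -16
B (MIN): min(27, -69, -16) = -69
R0 (MAX): max(-45, -69) = -45
At R0, MAX picks A (highest: -45).
At A, MIN picks E (lowest: -45).
At E, MAX picks P (highest: -45).
At P, MIN picks leaf18 (lowest: -45).
Terminal value -45.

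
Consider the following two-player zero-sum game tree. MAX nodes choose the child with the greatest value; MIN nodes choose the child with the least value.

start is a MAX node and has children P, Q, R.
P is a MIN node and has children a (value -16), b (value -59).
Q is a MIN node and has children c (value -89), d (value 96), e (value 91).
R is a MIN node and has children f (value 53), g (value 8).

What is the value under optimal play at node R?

8

R (MIN): min(53, 8) = 8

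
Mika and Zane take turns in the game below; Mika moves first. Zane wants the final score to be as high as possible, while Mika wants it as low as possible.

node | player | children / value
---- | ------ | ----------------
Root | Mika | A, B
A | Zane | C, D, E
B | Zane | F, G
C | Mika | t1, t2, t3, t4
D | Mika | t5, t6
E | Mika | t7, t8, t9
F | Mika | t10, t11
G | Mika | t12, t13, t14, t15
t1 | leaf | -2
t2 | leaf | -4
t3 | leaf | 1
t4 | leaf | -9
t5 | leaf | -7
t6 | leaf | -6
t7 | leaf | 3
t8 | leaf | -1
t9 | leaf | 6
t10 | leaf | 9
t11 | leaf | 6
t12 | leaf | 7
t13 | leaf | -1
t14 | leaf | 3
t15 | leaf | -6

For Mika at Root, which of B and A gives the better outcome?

A

F (Mika): min(9, 6) = 6
G (Mika): min(7, -1, 3, -6) = -6
B (Zane): max(6, -6) = 6
C (Mika): min(-2, -4, 1, -9) = -9
D (Mika): min(-7, -6) = -7
E (Mika): min(3, -1, 6) = -1
A (Zane): max(-9, -7, -1) = -1
Mika prefers the lower value; B=6, A=-1. A is better since -1 < 6.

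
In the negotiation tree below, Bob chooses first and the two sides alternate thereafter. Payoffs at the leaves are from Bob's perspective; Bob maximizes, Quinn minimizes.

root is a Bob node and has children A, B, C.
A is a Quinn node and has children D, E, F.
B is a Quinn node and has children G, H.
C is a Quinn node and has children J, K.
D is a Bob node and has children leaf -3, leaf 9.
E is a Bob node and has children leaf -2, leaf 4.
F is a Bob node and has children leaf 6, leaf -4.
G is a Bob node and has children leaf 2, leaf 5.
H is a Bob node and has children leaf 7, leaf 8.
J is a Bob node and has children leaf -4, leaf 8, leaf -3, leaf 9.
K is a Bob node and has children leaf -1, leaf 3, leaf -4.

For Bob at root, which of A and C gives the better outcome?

D (Bob): max(-3, 9) = 9
E (Bob): max(-2, 4) = 4
F (Bob): max(6, -4) = 6
A (Quinn): min(9, 4, 6) = 4
J (Bob): max(-4, 8, -3, 9) = 9
K (Bob): max(-1, 3, -4) = 3
C (Quinn): min(9, 3) = 3
Bob prefers the higher value; A=4, C=3. A is better since 4 > 3.

A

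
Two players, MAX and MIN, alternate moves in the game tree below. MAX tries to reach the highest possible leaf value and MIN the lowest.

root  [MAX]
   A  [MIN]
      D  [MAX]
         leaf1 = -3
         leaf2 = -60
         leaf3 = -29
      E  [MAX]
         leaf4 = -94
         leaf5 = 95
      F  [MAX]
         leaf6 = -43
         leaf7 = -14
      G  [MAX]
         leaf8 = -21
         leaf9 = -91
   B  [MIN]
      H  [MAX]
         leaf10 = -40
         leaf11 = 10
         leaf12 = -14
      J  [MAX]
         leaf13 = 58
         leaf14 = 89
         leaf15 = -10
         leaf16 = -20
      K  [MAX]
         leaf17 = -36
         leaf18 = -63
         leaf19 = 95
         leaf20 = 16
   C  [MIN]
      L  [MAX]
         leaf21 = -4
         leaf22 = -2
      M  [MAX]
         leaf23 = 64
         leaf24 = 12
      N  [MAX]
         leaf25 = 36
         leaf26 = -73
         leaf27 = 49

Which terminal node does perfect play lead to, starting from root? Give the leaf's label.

leaf11

D (MAX): max(-3, -60, -29) = -3
E (MAX): max(-94, 95) = 95
F (MAX): max(-43, -14) = -14
G (MAX): max(-21, -91) = -21
A (MIN): min(-3, 95, -14, -21) = -21
H (MAX): max(-40, 10, -14) = 10
J (MAX): max(58, 89, -10, -20) = 89
K (MAX): max(-36, -63, 95, 16) = 95
B (MIN): min(10, 89, 95) = 10
L (MAX): max(-4, -2) = -2
M (MAX): max(64, 12) = 64
N (MAX): max(36, -73, 49) = 49
C (MIN): min(-2, 64, 49) = -2
root (MAX): max(-21, 10, -2) = 10
At root, MAX picks B (highest: 10).
At B, MIN picks H (lowest: 10).
At H, MAX picks leaf11 (highest: 10).
Terminal value 10.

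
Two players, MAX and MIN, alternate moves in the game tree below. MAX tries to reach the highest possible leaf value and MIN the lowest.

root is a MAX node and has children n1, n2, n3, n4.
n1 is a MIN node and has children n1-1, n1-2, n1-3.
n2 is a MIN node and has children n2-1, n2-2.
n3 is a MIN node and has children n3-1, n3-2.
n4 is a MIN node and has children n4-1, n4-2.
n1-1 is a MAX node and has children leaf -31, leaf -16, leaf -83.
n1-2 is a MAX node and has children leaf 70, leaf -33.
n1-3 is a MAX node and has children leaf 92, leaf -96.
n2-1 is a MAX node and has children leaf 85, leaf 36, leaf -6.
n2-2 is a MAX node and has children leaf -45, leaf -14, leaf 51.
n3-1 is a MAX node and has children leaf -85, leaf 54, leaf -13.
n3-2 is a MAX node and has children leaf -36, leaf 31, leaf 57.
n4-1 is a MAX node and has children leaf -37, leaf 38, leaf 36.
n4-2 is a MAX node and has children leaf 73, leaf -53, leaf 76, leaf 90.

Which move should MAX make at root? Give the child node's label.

n3

n1-1 (MAX): max(-31, -16, -83) = -16
n1-2 (MAX): max(70, -33) = 70
n1-3 (MAX): max(92, -96) = 92
n1 (MIN): min(-16, 70, 92) = -16
n2-1 (MAX): max(85, 36, -6) = 85
n2-2 (MAX): max(-45, -14, 51) = 51
n2 (MIN): min(85, 51) = 51
n3-1 (MAX): max(-85, 54, -13) = 54
n3-2 (MAX): max(-36, 31, 57) = 57
n3 (MIN): min(54, 57) = 54
n4-1 (MAX): max(-37, 38, 36) = 38
n4-2 (MAX): max(73, -53, 76, 90) = 90
n4 (MIN): min(38, 90) = 38
root (MAX): max(-16, 51, 54, 38) = 54
MAX at root wants the highest of {n1=-16, n2=51, n3=54, n4=38}, so chooses n3.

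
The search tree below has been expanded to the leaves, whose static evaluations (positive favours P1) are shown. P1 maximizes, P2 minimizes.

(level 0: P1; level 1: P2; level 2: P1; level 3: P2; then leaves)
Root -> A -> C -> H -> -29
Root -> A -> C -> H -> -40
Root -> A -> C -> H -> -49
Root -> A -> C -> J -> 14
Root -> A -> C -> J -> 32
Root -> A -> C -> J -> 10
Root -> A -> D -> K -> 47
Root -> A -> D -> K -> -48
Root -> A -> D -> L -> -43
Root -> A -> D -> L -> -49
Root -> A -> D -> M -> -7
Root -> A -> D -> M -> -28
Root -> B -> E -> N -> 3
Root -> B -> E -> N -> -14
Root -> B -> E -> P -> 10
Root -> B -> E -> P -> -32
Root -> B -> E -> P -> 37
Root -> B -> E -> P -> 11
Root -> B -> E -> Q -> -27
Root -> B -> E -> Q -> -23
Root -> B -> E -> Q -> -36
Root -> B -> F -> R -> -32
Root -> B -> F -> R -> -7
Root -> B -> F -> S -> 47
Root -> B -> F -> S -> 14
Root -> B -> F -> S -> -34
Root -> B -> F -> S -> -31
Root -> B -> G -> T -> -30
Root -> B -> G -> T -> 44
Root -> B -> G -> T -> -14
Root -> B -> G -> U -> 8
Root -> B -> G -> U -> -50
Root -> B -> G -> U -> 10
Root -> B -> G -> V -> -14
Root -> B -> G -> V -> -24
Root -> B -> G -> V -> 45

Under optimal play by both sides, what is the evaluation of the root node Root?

-28

H (P2): min(-29, -40, -49) = -49
J (P2): min(14, 32, 10) = 10
C (P1): max(-49, 10) = 10
K (P2): min(47, -48) = -48
L (P2): min(-43, -49) = -49
M (P2): min(-7, -28) = -28
D (P1): max(-48, -49, -28) = -28
A (P2): min(10, -28) = -28
N (P2): min(3, -14) = -14
P (P2): min(10, -32, 37, 11) = -32
Q (P2): min(-27, -23, -36) = -36
E (P1): max(-14, -32, -36) = -14
R (P2): min(-32, -7) = -32
S (P2): min(47, 14, -34, -31) = -34
F (P1): max(-32, -34) = -32
T (P2): min(-30, 44, -14) = -30
U (P2): min(8, -50, 10) = -50
V (P2): min(-14, -24, 45) = -24
G (P1): max(-30, -50, -24) = -24
B (P2): min(-14, -32, -24) = -32
Root (P1): max(-28, -32) = -28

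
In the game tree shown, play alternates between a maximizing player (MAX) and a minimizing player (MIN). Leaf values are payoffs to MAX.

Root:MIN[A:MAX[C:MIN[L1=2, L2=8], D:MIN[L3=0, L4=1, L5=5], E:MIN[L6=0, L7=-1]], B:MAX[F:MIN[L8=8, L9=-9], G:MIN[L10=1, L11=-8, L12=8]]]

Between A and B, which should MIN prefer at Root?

B

C (MIN): min(2, 8) = 2
D (MIN): min(0, 1, 5) = 0
E (MIN): min(0, -1) = -1
A (MAX): max(2, 0, -1) = 2
F (MIN): min(8, -9) = -9
G (MIN): min(1, -8, 8) = -8
B (MAX): max(-9, -8) = -8
MIN prefers the lower value; A=2, B=-8. B is better since -8 < 2.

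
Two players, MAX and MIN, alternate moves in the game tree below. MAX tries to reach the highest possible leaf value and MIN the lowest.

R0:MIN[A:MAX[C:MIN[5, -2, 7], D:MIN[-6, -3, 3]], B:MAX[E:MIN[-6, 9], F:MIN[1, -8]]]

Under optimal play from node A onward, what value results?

C (MIN): min(5, -2, 7) = -2
D (MIN): min(-6, -3, 3) = -6
A (MAX): max(-2, -6) = -2

-2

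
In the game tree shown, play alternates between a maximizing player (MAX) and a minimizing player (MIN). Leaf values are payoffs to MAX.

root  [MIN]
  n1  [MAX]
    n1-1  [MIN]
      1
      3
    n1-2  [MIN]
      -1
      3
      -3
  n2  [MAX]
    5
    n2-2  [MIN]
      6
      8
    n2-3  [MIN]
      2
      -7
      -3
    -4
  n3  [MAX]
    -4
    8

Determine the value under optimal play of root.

n1-1 (MIN): min(1, 3) = 1
n1-2 (MIN): min(-1, 3, -3) = -3
n1 (MAX): max(1, -3) = 1
n2-2 (MIN): min(6, 8) = 6
n2-3 (MIN): min(2, -7, -3) = -7
n2 (MAX): max(5, 6, -7, -4) = 6
n3 (MAX): max(-4, 8) = 8
root (MIN): min(1, 6, 8) = 1

1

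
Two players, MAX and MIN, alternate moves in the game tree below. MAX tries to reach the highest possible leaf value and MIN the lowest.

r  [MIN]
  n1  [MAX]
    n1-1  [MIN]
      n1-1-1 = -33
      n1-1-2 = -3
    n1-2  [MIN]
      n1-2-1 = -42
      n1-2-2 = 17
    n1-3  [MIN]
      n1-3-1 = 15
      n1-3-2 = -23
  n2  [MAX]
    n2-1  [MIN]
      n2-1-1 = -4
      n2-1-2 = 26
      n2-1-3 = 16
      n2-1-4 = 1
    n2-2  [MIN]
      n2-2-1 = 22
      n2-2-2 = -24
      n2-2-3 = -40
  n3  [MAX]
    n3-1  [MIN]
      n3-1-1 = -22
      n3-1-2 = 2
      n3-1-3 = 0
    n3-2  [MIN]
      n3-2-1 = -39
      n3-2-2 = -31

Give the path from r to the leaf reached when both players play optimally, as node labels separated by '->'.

n1-1 (MIN): min(-33, -3) = -33
n1-2 (MIN): min(-42, 17) = -42
n1-3 (MIN): min(15, -23) = -23
n1 (MAX): max(-33, -42, -23) = -23
n2-1 (MIN): min(-4, 26, 16, 1) = -4
n2-2 (MIN): min(22, -24, -40) = -40
n2 (MAX): max(-4, -40) = -4
n3-1 (MIN): min(-22, 2, 0) = -22
n3-2 (MIN): min(-39, -31) = -39
n3 (MAX): max(-22, -39) = -22
r (MIN): min(-23, -4, -22) = -23
At r, MIN picks n1 (lowest: -23).
At n1, MAX picks n1-3 (highest: -23).
At n1-3, MIN picks n1-3-2 (lowest: -23).
Terminal value -23.

r -> n1 -> n1-3 -> n1-3-2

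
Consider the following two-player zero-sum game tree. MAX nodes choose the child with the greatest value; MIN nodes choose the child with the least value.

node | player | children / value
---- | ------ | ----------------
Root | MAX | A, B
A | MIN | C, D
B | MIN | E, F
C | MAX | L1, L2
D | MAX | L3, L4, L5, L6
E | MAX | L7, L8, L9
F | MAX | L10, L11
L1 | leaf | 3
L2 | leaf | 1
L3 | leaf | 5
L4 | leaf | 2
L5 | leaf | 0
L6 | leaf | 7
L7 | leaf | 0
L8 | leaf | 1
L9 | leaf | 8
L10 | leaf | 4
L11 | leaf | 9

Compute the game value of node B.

E (MAX): max(0, 1, 8) = 8
F (MAX): max(4, 9) = 9
B (MIN): min(8, 9) = 8

8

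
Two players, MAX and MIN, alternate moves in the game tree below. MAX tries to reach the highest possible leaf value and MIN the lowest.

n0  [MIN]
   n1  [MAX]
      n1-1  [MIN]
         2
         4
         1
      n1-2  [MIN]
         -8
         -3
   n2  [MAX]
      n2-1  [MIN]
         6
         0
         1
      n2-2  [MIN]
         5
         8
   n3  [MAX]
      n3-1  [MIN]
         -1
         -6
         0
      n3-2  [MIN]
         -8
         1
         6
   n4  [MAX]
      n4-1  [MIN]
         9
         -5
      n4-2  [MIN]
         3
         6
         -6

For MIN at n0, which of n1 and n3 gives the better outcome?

n3

n1-1 (MIN): min(2, 4, 1) = 1
n1-2 (MIN): min(-8, -3) = -8
n1 (MAX): max(1, -8) = 1
n3-1 (MIN): min(-1, -6, 0) = -6
n3-2 (MIN): min(-8, 1, 6) = -8
n3 (MAX): max(-6, -8) = -6
MIN prefers the lower value; n1=1, n3=-6. n3 is better since -6 < 1.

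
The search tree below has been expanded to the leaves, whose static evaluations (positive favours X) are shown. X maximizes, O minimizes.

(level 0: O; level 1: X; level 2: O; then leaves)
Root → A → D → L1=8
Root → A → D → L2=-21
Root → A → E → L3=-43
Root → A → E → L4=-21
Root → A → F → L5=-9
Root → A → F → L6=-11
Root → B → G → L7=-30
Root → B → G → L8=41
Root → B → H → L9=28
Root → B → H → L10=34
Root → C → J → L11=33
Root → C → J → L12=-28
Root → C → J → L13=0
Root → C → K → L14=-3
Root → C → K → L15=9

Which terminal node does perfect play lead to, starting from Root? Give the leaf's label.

D (O): min(8, -21) = -21
E (O): min(-43, -21) = -43
F (O): min(-9, -11) = -11
A (X): max(-21, -43, -11) = -11
G (O): min(-30, 41) = -30
H (O): min(28, 34) = 28
B (X): max(-30, 28) = 28
J (O): min(33, -28, 0) = -28
K (O): min(-3, 9) = -3
C (X): max(-28, -3) = -3
Root (O): min(-11, 28, -3) = -11
At Root, O picks A (lowest: -11).
At A, X picks F (highest: -11).
At F, O picks L6 (lowest: -11).
Terminal value -11.

L6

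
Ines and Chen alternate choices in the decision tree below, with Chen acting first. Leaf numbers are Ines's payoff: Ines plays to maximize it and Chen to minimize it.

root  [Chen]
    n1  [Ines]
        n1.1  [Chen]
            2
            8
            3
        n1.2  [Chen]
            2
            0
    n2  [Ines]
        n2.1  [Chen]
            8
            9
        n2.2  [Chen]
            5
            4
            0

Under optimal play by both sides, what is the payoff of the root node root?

n1.1 (Chen): min(2, 8, 3) = 2
n1.2 (Chen): min(2, 0) = 0
n1 (Ines): max(2, 0) = 2
n2.1 (Chen): min(8, 9) = 8
n2.2 (Chen): min(5, 4, 0) = 0
n2 (Ines): max(8, 0) = 8
root (Chen): min(2, 8) = 2

2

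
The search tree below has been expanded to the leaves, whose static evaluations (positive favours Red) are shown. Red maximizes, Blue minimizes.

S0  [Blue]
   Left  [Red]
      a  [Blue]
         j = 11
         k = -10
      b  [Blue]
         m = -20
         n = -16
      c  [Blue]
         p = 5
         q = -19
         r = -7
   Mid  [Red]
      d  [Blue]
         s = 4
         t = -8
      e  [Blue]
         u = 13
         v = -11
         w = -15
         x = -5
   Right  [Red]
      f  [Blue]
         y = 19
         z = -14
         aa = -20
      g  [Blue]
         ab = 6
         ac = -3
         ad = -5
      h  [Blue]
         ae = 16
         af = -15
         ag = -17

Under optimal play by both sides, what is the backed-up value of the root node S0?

-10

a (Blue): min(11, -10) = -10
b (Blue): min(-20, -16) = -20
c (Blue): min(5, -19, -7) = -19
Left (Red): max(-10, -20, -19) = -10
d (Blue): min(4, -8) = -8
e (Blue): min(13, -11, -15, -5) = -15
Mid (Red): max(-8, -15) = -8
f (Blue): min(19, -14, -20) = -20
g (Blue): min(6, -3, -5) = -5
h (Blue): min(16, -15, -17) = -17
Right (Red): max(-20, -5, -17) = -5
S0 (Blue): min(-10, -8, -5) = -10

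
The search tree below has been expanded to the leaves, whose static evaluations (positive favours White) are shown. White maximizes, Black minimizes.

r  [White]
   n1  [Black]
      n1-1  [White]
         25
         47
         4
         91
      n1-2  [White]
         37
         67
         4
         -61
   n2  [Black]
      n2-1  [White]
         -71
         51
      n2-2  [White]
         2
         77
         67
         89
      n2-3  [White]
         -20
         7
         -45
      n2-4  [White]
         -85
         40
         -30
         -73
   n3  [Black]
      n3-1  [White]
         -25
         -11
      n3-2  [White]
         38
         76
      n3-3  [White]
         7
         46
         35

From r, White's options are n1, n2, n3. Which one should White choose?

n1-1 (White): max(25, 47, 4, 91) = 91
n1-2 (White): max(37, 67, 4, -61) = 67
n1 (Black): min(91, 67) = 67
n2-1 (White): max(-71, 51) = 51
n2-2 (White): max(2, 77, 67, 89) = 89
n2-3 (White): max(-20, 7, -45) = 7
n2-4 (White): max(-85, 40, -30, -73) = 40
n2 (Black): min(51, 89, 7, 40) = 7
n3-1 (White): max(-25, -11) = -11
n3-2 (White): max(38, 76) = 76
n3-3 (White): max(7, 46, 35) = 46
n3 (Black): min(-11, 76, 46) = -11
r (White): max(67, 7, -11) = 67
White at r wants the highest of {n1=67, n2=7, n3=-11}, so chooses n1.

n1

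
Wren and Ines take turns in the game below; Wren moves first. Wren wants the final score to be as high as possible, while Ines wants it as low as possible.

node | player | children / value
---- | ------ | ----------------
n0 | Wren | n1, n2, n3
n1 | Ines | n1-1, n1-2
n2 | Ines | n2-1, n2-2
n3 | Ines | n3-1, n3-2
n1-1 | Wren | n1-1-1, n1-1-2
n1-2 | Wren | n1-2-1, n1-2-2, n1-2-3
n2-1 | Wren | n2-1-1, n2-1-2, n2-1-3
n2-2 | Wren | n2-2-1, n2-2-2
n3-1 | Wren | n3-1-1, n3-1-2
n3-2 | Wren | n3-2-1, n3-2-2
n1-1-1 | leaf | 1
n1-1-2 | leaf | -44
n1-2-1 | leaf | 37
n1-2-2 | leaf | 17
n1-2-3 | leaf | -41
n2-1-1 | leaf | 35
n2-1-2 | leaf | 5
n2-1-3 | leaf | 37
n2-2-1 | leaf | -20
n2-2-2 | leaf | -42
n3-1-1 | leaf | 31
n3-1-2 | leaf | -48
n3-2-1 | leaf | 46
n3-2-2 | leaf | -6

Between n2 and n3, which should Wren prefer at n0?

n3

n2-1 (Wren): max(35, 5, 37) = 37
n2-2 (Wren): max(-20, -42) = -20
n2 (Ines): min(37, -20) = -20
n3-1 (Wren): max(31, -48) = 31
n3-2 (Wren): max(46, -6) = 46
n3 (Ines): min(31, 46) = 31
Wren prefers the higher value; n2=-20, n3=31. n3 is better since 31 > -20.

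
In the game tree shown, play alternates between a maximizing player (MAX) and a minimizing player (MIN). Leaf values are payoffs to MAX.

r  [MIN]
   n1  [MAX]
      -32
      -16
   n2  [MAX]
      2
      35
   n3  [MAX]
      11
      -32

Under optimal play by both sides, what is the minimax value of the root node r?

n1 (MAX): max(-32, -16) = -16
n2 (MAX): max(2, 35) = 35
n3 (MAX): max(11, -32) = 11
r (MIN): min(-16, 35, 11) = -16

-16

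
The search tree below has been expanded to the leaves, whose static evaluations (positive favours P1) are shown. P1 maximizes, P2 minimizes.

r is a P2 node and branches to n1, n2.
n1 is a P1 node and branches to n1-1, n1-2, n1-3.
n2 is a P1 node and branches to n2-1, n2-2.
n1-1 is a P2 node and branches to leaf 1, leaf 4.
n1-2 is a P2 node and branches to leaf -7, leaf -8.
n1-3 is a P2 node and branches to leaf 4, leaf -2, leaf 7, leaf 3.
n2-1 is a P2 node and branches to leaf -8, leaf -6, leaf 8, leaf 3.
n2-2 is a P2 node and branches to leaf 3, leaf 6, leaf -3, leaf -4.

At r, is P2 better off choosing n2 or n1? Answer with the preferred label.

n2

n2-1 (P2): min(-8, -6, 8, 3) = -8
n2-2 (P2): min(3, 6, -3, -4) = -4
n2 (P1): max(-8, -4) = -4
n1-1 (P2): min(1, 4) = 1
n1-2 (P2): min(-7, -8) = -8
n1-3 (P2): min(4, -2, 7, 3) = -2
n1 (P1): max(1, -8, -2) = 1
P2 prefers the lower value; n2=-4, n1=1. n2 is better since -4 < 1.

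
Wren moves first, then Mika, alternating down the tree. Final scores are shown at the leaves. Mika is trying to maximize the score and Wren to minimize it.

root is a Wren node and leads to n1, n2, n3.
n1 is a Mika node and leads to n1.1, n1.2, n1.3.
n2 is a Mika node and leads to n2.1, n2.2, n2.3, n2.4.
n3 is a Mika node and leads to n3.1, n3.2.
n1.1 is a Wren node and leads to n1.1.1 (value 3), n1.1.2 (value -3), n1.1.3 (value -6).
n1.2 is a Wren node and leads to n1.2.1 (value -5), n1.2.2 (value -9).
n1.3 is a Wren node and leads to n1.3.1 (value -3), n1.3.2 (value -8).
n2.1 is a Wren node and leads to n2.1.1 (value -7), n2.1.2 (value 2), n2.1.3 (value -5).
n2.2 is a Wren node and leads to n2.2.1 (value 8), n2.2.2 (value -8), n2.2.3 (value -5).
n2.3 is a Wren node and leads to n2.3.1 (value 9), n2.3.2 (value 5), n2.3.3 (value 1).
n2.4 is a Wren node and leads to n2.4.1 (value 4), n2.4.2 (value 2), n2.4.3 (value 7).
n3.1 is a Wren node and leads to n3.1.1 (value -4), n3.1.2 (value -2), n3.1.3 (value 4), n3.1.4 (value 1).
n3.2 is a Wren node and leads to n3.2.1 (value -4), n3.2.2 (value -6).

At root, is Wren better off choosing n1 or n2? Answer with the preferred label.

n1.1 (Wren): min(3, -3, -6) = -6
n1.2 (Wren): min(-5, -9) = -9
n1.3 (Wren): min(-3, -8) = -8
n1 (Mika): max(-6, -9, -8) = -6
n2.1 (Wren): min(-7, 2, -5) = -7
n2.2 (Wren): min(8, -8, -5) = -8
n2.3 (Wren): min(9, 5, 1) = 1
n2.4 (Wren): min(4, 2, 7) = 2
n2 (Mika): max(-7, -8, 1, 2) = 2
Wren prefers the lower value; n1=-6, n2=2. n1 is better since -6 < 2.

n1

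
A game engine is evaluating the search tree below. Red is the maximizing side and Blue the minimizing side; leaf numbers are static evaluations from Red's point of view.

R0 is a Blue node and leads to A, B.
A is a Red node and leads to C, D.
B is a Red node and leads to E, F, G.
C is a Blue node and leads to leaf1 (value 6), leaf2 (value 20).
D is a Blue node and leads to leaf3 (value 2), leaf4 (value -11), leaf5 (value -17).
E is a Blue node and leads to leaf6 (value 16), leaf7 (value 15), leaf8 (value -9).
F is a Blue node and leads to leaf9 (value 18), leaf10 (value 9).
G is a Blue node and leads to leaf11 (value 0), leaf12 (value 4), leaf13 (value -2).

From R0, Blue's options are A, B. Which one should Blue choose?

A

C (Blue): min(6, 20) = 6
D (Blue): min(2, -11, -17) = -17
A (Red): max(6, -17) = 6
E (Blue): min(16, 15, -9) = -9
F (Blue): min(18, 9) = 9
G (Blue): min(0, 4, -2) = -2
B (Red): max(-9, 9, -2) = 9
R0 (Blue): min(6, 9) = 6
Blue at R0 wants the lowest of {A=6, B=9}, so chooses A.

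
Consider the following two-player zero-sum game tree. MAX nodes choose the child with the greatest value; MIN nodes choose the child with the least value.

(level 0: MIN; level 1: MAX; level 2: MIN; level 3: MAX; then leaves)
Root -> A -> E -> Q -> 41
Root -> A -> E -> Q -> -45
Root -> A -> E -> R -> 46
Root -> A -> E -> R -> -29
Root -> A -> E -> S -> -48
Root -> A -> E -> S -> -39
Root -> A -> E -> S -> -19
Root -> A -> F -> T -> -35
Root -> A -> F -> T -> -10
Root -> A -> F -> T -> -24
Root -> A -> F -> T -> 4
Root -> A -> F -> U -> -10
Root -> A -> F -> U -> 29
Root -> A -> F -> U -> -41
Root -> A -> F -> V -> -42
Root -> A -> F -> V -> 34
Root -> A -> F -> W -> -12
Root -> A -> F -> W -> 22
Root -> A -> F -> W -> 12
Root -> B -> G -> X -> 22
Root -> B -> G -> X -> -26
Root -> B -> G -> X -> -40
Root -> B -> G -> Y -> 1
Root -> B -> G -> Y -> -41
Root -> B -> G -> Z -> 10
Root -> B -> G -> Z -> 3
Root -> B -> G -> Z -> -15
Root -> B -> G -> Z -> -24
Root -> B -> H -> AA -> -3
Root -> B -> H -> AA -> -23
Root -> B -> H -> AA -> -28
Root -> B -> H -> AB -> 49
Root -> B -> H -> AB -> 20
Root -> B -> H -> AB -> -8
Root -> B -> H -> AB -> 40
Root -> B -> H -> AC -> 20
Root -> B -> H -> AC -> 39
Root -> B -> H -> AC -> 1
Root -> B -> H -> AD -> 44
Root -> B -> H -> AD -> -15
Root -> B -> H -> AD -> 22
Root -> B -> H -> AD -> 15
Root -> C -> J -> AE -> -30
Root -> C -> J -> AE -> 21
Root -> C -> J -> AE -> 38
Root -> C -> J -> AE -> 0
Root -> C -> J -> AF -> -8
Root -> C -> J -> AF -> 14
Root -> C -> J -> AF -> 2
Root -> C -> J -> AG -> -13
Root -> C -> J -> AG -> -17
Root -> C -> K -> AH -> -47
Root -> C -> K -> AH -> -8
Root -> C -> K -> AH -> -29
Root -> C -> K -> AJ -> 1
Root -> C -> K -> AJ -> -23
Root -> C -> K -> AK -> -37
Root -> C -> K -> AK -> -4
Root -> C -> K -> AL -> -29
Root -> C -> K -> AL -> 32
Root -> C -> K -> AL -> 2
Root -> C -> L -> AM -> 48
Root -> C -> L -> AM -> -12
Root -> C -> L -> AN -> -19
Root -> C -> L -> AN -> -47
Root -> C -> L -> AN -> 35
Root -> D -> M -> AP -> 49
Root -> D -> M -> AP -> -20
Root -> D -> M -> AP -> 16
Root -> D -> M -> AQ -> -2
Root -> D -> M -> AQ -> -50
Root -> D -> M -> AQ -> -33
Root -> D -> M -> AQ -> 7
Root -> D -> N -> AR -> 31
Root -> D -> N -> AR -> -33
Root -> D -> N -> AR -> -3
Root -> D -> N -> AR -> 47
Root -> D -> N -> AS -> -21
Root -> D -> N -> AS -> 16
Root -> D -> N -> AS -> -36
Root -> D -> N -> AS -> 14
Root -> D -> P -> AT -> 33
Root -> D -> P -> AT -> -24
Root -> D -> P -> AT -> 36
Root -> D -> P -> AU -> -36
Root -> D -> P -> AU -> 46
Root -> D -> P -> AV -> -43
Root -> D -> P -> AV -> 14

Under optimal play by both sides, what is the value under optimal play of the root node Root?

1

Q (MAX): max(41, -45) = 41
R (MAX): max(46, -29) = 46
S (MAX): max(-48, -39, -19) = -19
E (MIN): min(41, 46, -19) = -19
T (MAX): max(-35, -10, -24, 4) = 4
U (MAX): max(-10, 29, -41) = 29
V (MAX): max(-42, 34) = 34
W (MAX): max(-12, 22, 12) = 22
F (MIN): min(4, 29, 34, 22) = 4
A (MAX): max(-19, 4) = 4
X (MAX): max(22, -26, -40) = 22
Y (MAX): max(1, -41) = 1
Z (MAX): max(10, 3, -15, -24) = 10
G (MIN): min(22, 1, 10) = 1
AA (MAX): max(-3, -23, -28) = -3
AB (MAX): max(49, 20, -8, 40) = 49
AC (MAX): max(20, 39, 1) = 39
AD (MAX): max(44, -15, 22, 15) = 44
H (MIN): min(-3, 49, 39, 44) = -3
B (MAX): max(1, -3) = 1
AE (MAX): max(-30, 21, 38, 0) = 38
AF (MAX): max(-8, 14, 2) = 14
AG (MAX): max(-13, -17) = -13
J (MIN): min(38, 14, -13) = -13
AH (MAX): max(-47, -8, -29) = -8
AJ (MAX): max(1, -23) = 1
AK (MAX): max(-37, -4) = -4
AL (MAX): max(-29, 32, 2) = 32
K (MIN): min(-8, 1, -4, 32) = -8
AM (MAX): max(48, -12) = 48
AN (MAX): max(-19, -47, 35) = 35
L (MIN): min(48, 35) = 35
C (MAX): max(-13, -8, 35) = 35
AP (MAX): max(49, -20, 16) = 49
AQ (MAX): max(-2, -50, -33, 7) = 7
M (MIN): min(49, 7) = 7
AR (MAX): max(31, -33, -3, 47) = 47
AS (MAX): max(-21, 16, -36, 14) = 16
N (MIN): min(47, 16) = 16
AT (MAX): max(33, -24, 36) = 36
AU (MAX): max(-36, 46) = 46
AV (MAX): max(-43, 14) = 14
P (MIN): min(36, 46, 14) = 14
D (MAX): max(7, 16, 14) = 16
Root (MIN): min(4, 1, 35, 16) = 1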